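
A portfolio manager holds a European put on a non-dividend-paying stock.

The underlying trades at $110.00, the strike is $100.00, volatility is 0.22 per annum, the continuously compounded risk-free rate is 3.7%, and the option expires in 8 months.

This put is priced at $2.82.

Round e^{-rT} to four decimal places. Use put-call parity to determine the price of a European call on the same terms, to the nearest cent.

exp(−rT) = exp(−0.037·0.6667) = 0.9756
Put-call parity: C − P = S − K·e^(−rT) = 110 − 100·0.9756 = 110 − 97.5600 = 12.4400
C = P + (C − P) = 2.82 + (12.4400) = 15.2600

$15.26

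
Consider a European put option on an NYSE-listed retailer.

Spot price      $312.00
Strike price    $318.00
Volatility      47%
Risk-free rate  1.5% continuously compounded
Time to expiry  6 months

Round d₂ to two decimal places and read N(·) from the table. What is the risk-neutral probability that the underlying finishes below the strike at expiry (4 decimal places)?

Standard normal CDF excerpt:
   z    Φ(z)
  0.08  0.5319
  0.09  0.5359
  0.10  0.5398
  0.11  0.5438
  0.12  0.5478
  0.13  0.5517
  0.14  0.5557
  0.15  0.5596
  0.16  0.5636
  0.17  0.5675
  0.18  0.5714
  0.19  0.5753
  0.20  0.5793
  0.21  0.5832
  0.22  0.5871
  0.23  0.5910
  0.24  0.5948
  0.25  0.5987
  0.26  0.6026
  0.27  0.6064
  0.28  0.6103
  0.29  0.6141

σ√T = 0.47·√0.5 = 0.3323
d₁ = [ln(312/318) + (0.015 + 0.47²/2)·0.5] / 0.3323 = [-0.0190 + 0.0627] / 0.3323 = 0.1314 which rounds to 0.13
d₂ = d₁ − σ√T = 0.1314 − 0.3323 = -0.2009 which rounds to -0.20
Risk-neutral Pr[S_T < K] = N(−d₂) = N(0.20) = 0.5793

0.5793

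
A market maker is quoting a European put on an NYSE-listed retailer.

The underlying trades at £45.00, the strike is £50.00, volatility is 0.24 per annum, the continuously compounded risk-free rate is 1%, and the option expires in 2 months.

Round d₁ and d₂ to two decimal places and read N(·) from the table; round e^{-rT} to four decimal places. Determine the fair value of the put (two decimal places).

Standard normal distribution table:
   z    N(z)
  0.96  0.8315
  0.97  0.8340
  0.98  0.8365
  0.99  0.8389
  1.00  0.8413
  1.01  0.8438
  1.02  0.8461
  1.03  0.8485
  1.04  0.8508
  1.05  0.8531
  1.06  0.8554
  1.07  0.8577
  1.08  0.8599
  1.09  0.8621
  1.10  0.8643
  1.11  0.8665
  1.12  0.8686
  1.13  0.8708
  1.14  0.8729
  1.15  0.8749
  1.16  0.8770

σ√T = 0.24 × 0.4082 = 0.0980
d₁ = [ln(45/50) + (0.01 + 0.24²/2)·0.1667] / 0.0980 = [-0.1054 + 0.0065] / 0.0980 = -1.0093 ⇒ -1.01
d₂ = d₁ − σ√T = -1.0093 − 0.0980 = -1.1073 ⇒ -1.11
exp(−rT) = exp(−0.01·0.1667) = 0.9983
N(−d₂) = N(1.11) = 0.8665;  N(−d₁) = N(1.01) = 0.8438
P = 50·0.9983·0.8665 − 45·0.8438 = 43.2513 − 37.9710 = 5.2803

£5.28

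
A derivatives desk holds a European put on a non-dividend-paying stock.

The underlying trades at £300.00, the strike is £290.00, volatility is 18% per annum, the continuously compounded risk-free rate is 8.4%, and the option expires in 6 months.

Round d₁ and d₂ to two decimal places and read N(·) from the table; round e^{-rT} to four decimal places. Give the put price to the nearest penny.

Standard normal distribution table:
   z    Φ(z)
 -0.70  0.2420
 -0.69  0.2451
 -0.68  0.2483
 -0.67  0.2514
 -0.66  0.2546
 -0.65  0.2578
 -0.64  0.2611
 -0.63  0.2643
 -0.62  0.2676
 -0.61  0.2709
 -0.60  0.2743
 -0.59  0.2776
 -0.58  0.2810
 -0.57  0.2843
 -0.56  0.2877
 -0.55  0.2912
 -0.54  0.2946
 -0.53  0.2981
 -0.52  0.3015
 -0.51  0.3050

£6.52

σ√T = 0.18 × 0.7071 = 0.1273
ln(S/K) + (r + σ²/2)T = ln(300/290) + (0.084 + 0.18²/2)·0.5 = 0.0339 + 0.0501 = 0.0840
d₁ = 0.0840 / 0.1273 = 0.6600 ≈ 0.66
d₂ = d₁ − σ√T = 0.6600 − 0.1273 = 0.5327 ≈ 0.53
e^(−rT) = e^(−0.084·0.5) = 0.9589
N(−d₂) = N(-0.53) = 0.2981;  N(−d₁) = N(-0.66) = 0.2546
P = 290·0.9589·0.2981 − 300·0.2546 = 82.8959 − 76.3800 = 6.5159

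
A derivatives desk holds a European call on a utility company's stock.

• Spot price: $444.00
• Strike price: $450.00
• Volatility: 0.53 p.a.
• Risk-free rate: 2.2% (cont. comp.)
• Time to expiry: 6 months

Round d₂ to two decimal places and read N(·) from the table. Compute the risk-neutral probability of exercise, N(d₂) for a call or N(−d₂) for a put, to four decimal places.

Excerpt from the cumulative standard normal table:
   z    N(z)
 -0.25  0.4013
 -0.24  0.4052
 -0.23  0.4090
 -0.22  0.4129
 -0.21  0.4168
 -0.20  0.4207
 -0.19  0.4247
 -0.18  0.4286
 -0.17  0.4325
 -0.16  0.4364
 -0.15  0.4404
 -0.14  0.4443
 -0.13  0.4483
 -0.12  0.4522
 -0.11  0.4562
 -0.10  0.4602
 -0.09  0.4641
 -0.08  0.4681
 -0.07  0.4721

T = 0.5;  σ√T = 0.3748
d₁ = [ln(444/450) + (0.022 + 0.53²/2)·0.5] / 0.3748 = [-0.0134 + 0.0812] / 0.3748 = 0.1809 ≈ 0.18
d₂ = d₁ − σ√T = 0.1809 − 0.3748 = -0.1938 ≈ -0.19
Risk-neutral Pr[S_T > K] = N(d₂) = N(-0.19) = 0.4247

0.4247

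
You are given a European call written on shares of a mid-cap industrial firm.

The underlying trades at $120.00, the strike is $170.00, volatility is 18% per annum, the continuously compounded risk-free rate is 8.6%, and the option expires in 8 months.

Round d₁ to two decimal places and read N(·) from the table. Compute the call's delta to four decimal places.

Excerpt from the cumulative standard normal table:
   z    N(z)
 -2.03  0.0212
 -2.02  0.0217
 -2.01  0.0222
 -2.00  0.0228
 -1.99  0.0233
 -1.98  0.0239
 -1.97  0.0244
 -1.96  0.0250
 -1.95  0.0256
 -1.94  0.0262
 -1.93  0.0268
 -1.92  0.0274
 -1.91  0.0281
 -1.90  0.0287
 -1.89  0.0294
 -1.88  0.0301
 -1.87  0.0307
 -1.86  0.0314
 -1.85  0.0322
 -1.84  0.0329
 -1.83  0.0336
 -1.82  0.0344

σ√T = 0.18·√0.6667 = 0.1470
d₁ = [ln(120/170) + (0.086 + 0.18²/2)·0.6667] / 0.1470 = [-0.3483 + 0.0681] / 0.1470 = -1.9063 → -1.91
N(d₁) = N(-1.91) = 0.0281
Δ_call = N(d₁) = 0.0281

0.0281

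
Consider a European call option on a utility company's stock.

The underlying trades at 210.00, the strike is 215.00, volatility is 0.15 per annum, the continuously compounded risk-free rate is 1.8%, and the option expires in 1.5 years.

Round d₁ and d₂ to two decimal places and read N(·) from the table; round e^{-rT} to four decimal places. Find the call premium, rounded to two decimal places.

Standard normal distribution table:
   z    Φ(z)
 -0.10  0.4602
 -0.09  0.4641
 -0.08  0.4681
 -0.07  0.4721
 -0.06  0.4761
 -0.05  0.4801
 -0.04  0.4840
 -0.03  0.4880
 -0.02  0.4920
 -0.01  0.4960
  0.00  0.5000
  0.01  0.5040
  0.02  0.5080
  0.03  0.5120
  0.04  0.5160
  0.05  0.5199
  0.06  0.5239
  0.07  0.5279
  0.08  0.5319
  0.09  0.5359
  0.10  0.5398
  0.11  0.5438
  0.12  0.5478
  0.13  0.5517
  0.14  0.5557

15.40

σ√T = 0.15 × 1.2247 = 0.1837
ln(S/K) + (r + σ²/2)T = ln(210/215) + (0.018 + 0.15²/2)·1.5 = -0.0235 + 0.0439 = 0.0203
d₁ = 0.0203 / 0.1837 = 0.1107 which rounds to 0.11
d₂ = d₁ − σ√T = 0.1107 − 0.1837 = -0.0730 which rounds to -0.07
e^(−rT) = e^(−0.018·1.5) = 0.9734
N(d₁) = N(0.11) = 0.5438;  N(d₂) = N(-0.07) = 0.4721
C = 210·0.5438 − 215·0.9734·0.4721 = 114.1980 − 98.8016 = 15.3964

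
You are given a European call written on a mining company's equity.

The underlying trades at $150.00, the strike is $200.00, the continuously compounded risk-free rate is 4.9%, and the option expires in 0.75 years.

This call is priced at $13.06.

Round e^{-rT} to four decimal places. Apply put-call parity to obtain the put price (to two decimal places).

exp(−rT) = exp(−0.049·0.75) = 0.9639
Put-call parity: C − P = S − K·e^(−rT) = 150 − 200·0.9639 = 150 − 192.7800 = -42.7800
P = C − (C − P) = 13.06 − (-42.7800) = 55.8400

$55.84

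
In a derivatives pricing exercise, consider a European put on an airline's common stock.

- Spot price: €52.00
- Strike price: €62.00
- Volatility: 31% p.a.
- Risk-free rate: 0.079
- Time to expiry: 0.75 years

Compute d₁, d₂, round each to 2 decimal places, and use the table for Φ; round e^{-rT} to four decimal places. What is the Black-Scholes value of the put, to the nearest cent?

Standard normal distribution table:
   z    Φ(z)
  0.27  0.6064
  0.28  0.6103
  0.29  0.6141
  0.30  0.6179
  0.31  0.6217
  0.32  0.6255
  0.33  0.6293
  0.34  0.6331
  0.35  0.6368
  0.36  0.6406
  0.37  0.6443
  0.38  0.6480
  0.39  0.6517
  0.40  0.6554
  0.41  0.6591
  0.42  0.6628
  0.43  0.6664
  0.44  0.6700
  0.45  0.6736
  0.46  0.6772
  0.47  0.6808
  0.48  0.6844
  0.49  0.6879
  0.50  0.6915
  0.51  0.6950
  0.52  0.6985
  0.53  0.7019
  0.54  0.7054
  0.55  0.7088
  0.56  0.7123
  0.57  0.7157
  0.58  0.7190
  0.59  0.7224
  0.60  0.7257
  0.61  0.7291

€9.69

σ√T = 0.31·√0.75 = 0.2685
ln(S/K) + (r + σ²/2)T = ln(52/62) + (0.079 + 0.31²/2)·0.75 = -0.1759 + 0.0953 = -0.0806
d₁ = -0.0806 / 0.2685 = -0.3002 ≈ -0.30
d₂ = d₁ − σ√T = -0.3002 − 0.2685 = -0.5687 ≈ -0.57
e^(−rT) = e^(−0.079·0.75) = 0.9425
P = 62·0.9425·N(0.57) − 52·N(0.30) = 62·0.9425·0.7157 − 52·0.6179 = 41.8219 − 32.1308 = 9.6911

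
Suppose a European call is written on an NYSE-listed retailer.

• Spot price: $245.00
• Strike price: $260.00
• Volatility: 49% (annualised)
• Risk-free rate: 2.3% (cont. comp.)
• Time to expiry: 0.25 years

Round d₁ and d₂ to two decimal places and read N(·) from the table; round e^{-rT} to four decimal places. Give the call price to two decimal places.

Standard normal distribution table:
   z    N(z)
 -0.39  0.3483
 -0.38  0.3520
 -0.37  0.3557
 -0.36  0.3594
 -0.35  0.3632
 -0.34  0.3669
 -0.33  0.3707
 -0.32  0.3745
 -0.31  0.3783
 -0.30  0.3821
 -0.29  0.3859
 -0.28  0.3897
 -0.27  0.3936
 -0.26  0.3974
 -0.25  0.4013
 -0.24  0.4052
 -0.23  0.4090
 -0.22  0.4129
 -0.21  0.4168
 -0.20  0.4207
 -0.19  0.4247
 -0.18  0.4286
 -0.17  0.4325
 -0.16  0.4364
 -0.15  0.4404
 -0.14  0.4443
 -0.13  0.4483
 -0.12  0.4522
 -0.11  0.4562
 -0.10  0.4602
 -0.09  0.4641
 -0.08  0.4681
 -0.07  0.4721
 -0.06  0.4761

T = 0.25;  σ√T = 0.2450
d₁ = [ln(245/260) + (0.023 + 0.49²/2)·0.25] / 0.2450 = [-0.0594 + 0.0358] / 0.2450 = -0.0966 ≈ -0.10
d₂ = d₁ − σ√T = -0.0966 − 0.2450 = -0.3416 ≈ -0.34
exp(−rT) = exp(−0.023·0.25) = 0.9943
N(d₁) = N(-0.10) = 0.4602;  N(d₂) = N(-0.34) = 0.3669
C = 245·0.4602 − 260·0.9943·0.3669 = 112.7490 − 94.8503 = 17.8987

$17.90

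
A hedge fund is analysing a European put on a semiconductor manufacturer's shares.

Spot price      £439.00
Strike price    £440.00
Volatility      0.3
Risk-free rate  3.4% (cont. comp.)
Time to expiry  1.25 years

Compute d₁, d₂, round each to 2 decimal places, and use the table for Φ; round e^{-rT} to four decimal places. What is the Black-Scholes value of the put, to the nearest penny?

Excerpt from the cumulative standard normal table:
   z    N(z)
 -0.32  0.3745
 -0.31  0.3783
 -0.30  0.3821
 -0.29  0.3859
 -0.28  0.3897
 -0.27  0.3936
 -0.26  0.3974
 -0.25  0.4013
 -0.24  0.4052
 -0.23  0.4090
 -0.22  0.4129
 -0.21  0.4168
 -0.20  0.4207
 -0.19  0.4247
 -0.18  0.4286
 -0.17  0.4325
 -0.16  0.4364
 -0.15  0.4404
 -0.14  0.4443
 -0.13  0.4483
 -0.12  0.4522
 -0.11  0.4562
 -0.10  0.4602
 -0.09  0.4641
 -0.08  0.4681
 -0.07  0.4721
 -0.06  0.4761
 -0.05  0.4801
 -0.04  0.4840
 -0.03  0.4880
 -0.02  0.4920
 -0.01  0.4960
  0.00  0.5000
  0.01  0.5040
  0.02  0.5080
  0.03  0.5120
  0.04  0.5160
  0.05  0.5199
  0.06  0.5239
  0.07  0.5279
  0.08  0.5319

T = 1.25;  σ√T = 0.3354
d₁ = [ln(439/440) + (0.034 + 0.3²/2)·1.25] / 0.3354 = [-0.0023 + 0.0988] / 0.3354 = 0.2876 → 0.29
d₂ = d₁ − σ√T = 0.2876 − 0.3354 = -0.0478 → -0.05
e^(−rT) = e^(−0.034·1.25) = 0.9584
N(−d₂) = N(0.05) = 0.5199;  N(−d₁) = N(-0.29) = 0.3859
P = 440·0.9584·0.5199 − 439·0.3859 = 219.2398 − 169.4101 = 49.8297

£49.83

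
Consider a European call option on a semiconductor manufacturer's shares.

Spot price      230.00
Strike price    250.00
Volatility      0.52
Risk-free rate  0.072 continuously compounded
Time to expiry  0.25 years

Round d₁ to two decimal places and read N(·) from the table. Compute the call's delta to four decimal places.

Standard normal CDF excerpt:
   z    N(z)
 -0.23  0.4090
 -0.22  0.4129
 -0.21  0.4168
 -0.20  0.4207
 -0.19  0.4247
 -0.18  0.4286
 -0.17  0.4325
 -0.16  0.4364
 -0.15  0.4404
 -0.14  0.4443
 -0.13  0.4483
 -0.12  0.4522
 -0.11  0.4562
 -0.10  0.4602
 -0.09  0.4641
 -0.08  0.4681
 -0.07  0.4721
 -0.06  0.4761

0.4522

σ√T = 0.52 × 0.5000 = 0.2600
d₁ = [ln(230/250) + (0.072 + 0.52²/2)·0.25] / 0.2600 = [-0.0834 + 0.0518] / 0.2600 = -0.1215 ≈ -0.12
N(d₁) = N(-0.12) = 0.4522
Δ_call = N(d₁) = 0.4522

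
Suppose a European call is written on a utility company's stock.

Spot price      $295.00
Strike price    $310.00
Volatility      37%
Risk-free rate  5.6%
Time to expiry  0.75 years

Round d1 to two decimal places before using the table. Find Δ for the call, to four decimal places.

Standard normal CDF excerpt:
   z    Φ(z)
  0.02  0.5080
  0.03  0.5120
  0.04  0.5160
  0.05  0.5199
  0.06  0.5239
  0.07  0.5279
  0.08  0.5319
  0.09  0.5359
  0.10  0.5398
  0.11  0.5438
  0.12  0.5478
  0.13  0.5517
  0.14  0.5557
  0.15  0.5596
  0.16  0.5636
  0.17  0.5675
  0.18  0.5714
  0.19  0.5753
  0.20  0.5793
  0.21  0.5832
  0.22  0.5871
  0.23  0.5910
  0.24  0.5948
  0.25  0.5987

σ√T = 0.37 × 0.8660 = 0.3204
d₁ = [ln(295/310) + (0.056 + ½·0.37²)·0.75] / (σ√T) = (-0.0496 + 0.0933) / 0.3204 = 0.1365 ⇒ 0.14
N(d₁) = N(0.14) = 0.5557
Δ_call = N(d₁) = 0.5557

0.5557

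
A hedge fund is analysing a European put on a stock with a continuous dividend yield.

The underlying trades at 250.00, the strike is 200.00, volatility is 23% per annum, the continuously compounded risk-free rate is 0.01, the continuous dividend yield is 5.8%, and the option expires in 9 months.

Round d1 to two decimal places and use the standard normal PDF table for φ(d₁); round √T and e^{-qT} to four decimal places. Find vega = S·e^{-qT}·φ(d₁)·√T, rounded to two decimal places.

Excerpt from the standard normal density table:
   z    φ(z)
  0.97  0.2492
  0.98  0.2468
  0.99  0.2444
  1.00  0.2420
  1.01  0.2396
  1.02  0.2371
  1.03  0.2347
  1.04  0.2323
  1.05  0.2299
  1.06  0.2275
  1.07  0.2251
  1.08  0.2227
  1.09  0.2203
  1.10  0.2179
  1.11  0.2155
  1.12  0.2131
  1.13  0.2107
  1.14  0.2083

48.15

T = 0.75;  σ√T = 0.1992
d₁ = [ln(250/200) + (0.01 − 0.058 + ½·0.23²)·0.75] / (σ√T) = (0.2231 − 0.0162) / 0.1992 = 1.0391 ⇒ 1.04
√T = √0.75 = 0.8660
φ(d₁) = φ(1.04) = 0.2323
exp(−qT) = exp(−0.058·0.75) = 0.9574
vega = S·exp(−qT)·φ(d₁)·√T = 250·0.9574·0.2323·0.8660 = 48.1505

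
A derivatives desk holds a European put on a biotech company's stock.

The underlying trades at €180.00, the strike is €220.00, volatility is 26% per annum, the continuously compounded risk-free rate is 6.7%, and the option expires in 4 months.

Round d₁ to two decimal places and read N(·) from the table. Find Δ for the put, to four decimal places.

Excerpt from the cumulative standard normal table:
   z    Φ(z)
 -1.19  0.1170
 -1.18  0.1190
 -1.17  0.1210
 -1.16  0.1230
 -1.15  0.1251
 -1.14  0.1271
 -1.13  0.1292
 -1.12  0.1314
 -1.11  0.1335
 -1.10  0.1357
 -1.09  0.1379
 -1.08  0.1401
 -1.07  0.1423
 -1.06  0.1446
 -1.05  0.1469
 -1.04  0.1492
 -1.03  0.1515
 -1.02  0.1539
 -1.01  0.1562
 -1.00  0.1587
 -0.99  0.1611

σ√T = 0.26 × 0.5774 = 0.1501
d₁ = [ln(180/220) + (0.067 + 0.26²/2)·0.3333] / 0.1501 = [-0.2007 + 0.0336] / 0.1501 = -1.1130 → -1.11
N(d₁) = N(-1.11) = 0.1335
Δ_put = N(d₁) − 1 = 0.1335 − 1 = -0.8665

-0.8665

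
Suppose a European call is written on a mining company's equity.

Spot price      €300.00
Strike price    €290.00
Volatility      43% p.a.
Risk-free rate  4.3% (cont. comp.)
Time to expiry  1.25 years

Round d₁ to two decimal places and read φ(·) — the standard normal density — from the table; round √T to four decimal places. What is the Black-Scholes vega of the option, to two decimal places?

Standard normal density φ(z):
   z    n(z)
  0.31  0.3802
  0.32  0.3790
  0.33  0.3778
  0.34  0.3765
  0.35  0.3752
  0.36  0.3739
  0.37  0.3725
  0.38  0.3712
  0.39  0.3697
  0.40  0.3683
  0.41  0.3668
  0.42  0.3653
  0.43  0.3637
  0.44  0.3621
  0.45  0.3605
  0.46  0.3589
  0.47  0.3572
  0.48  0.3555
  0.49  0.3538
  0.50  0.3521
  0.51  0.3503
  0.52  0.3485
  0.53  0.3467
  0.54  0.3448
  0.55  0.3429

122.52

σ√T = 0.43·√1.25 = 0.4808
d₁ = [ln(300/290) + (0.043 + 0.43²/2)·1.25] / 0.4808 = [0.0339 + 0.1693] / 0.4808 = 0.4227 ⇒ 0.42
√T = √1.25 = 1.1180
φ(d₁) = φ(0.42) = 0.3653
vega = S·φ(d₁)·√T = 300·0.3653·1.1180 = 122.5216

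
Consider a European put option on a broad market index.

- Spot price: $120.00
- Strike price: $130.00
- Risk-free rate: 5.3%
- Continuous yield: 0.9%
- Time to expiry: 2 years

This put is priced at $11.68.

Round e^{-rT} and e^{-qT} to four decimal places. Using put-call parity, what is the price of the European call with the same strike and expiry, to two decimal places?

e^(−qT) = e^(−0.009·2) = 0.9822;  e^(−rT) = e^(−0.053·2) = 0.8994
Put-call parity: C − P = S·e^(−qT) − K·e^(−rT) = 120·0.9822 − 130·0.8994 = 117.8640 − 116.9220 = 0.9420
C = P + (C − P) = 11.68 + (0.9420) = 12.6220

$12.62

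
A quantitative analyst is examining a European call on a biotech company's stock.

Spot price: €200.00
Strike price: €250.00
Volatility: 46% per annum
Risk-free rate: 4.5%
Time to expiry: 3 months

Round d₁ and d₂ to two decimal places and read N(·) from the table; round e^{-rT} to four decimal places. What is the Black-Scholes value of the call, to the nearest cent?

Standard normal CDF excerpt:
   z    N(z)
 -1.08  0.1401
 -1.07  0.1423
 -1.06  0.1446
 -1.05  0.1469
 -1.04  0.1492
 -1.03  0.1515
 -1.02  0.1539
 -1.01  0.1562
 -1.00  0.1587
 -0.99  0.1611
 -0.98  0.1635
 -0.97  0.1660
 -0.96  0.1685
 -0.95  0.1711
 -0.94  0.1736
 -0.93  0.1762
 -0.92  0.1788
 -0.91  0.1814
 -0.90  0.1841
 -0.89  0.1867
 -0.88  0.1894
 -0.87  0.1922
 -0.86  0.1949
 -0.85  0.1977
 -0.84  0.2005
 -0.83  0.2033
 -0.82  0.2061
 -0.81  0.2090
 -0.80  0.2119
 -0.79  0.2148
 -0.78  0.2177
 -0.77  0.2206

€4.92

σ√T = 0.46 × 0.5000 = 0.2300
d₁ = [ln(200/250) + (0.045 + 0.46²/2)·0.25] / 0.2300 = [-0.2231 + 0.0377] / 0.2300 = -0.8063 ⇒ -0.81
d₂ = d₁ − σ√T = -0.8063 − 0.2300 = -1.0363 ⇒ -1.04
e^(−rT) = e^(−0.045·0.25) = 0.9888
N(d₁) = N(-0.81) = 0.2090;  N(d₂) = N(-1.04) = 0.1492
C = 200·0.2090 − 250·0.9888·0.1492 = 41.8000 − 36.8822 = 4.9178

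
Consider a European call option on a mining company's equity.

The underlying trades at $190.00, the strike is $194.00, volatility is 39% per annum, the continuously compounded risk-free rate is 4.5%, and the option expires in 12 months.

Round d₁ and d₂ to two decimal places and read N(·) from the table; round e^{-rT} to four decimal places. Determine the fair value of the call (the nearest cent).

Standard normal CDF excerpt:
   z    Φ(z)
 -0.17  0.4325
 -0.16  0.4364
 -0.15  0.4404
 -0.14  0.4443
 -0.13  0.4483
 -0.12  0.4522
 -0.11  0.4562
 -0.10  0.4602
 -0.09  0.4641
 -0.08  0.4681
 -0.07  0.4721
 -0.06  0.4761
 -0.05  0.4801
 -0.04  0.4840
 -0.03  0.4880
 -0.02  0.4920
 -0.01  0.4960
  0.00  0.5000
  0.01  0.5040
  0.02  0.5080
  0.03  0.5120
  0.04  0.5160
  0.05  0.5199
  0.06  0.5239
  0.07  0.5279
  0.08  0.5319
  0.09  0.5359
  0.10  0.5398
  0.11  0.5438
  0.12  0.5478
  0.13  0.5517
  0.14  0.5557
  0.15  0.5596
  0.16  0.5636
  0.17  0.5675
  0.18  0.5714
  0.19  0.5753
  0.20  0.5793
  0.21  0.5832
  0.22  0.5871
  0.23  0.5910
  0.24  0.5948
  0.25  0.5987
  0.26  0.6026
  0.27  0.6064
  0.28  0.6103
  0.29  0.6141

T = 1;  σ√T = 0.3900
d₁ = [ln(190/194) + (0.045 + 0.39²/2)·1] / 0.3900 = [-0.0208 + 0.1211] / 0.3900 = 0.2570 which rounds to 0.26
d₂ = d₁ − σ√T = 0.2570 − 0.3900 = -0.1330 which rounds to -0.13
exp(−rT) = exp(−0.045·1) = 0.9560
N(d₁) = N(0.26) = 0.6026;  N(d₂) = N(-0.13) = 0.4483
C = 190·0.6026 − 194·0.9560·0.4483 = 114.4940 − 83.1435 = 31.3505

$31.35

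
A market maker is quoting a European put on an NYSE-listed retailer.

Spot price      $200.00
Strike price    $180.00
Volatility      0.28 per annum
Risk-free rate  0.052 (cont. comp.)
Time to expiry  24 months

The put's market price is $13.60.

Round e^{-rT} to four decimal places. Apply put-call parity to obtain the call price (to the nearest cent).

$51.38

exp(−rT) = exp(−0.052·2) = 0.9012
Put-call parity: C − P = S − K·e^(−rT) = 200 − 180·0.9012 = 200 − 162.2160 = 37.7840
C = P + (C − P) = 13.60 + (37.7840) = 51.3840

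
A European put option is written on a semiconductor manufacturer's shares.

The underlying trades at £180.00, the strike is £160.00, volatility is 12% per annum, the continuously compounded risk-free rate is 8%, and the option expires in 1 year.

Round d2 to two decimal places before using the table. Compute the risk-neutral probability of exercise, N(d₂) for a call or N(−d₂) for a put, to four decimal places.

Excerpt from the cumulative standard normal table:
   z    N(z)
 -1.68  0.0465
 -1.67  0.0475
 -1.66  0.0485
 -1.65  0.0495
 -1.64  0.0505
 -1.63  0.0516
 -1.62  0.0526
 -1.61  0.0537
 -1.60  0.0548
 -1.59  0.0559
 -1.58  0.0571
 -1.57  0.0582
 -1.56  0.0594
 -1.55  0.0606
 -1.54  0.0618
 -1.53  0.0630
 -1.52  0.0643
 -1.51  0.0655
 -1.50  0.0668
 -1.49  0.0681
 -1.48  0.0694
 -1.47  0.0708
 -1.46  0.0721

σ√T = 0.12·√1 = 0.1200
d₁ = [ln(180/160) + (0.08 + ½·0.12²)·1] / (σ√T) = (0.1178 + 0.0872) / 0.1200 = 1.7082 → 1.71
d₂ = 1.7082 − 0.1200 = 1.5882 → 1.59
Pr(exercise) under Q = N(−d₂) = N(-1.59) = 0.0559

0.0559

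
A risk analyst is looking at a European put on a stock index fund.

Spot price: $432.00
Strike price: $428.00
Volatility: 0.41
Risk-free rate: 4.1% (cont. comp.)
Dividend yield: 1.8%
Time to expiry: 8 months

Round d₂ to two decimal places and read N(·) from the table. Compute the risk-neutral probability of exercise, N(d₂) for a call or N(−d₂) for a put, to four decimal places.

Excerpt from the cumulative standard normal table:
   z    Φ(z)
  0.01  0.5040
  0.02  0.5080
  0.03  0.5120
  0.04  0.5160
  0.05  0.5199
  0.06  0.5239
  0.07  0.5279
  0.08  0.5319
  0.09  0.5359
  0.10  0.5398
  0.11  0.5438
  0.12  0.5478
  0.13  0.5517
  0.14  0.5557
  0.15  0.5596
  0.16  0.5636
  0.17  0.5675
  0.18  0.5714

0.5359

σ√T = 0.41·√0.6667 = 0.3348
ln(S/K) + (r − q + σ²/2)T = ln(432/428) + (0.041 − 0.018 + 0.41²/2)·0.6667 = 0.0093 + 0.0714 = 0.0807
d₁ = 0.0807 / 0.3348 = 0.2410 which rounds to 0.24
d₂ = d₁ − σ√T = 0.2410 − 0.3348 = -0.0938 which rounds to -0.09
Risk-neutral Pr[S_T < K] = N(−d₂) = N(0.09) = 0.5359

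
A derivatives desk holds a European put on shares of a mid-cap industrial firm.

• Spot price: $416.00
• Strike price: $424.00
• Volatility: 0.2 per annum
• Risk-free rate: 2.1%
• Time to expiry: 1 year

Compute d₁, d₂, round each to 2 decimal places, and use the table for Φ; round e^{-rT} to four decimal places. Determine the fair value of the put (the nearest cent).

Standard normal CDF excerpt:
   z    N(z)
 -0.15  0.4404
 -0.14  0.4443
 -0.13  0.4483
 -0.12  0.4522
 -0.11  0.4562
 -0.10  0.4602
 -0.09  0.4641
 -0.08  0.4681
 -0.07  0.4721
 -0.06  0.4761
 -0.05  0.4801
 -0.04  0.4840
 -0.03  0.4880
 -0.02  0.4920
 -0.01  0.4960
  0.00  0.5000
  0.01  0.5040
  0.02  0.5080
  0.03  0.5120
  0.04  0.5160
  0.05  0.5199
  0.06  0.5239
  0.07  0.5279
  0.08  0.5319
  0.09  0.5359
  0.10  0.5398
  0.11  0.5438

$32.72

T = 1;  σ√T = 0.2000
d₁ = [ln(416/424) + (0.021 + ½·0.2²)·1] / (σ√T) = (-0.0190 + 0.0410) / 0.2000 = 0.1098 ⇒ 0.11
d₂ = 0.1098 − 0.2000 = -0.0902 ⇒ -0.09
exp(−rT) = exp(−0.021·1) = 0.9792
N(−d₂) = N(0.09) = 0.5359;  N(−d₁) = N(-0.11) = 0.4562
P = 424·0.9792·0.5359 − 416·0.4562 = 222.4954 − 189.7792 = 32.7162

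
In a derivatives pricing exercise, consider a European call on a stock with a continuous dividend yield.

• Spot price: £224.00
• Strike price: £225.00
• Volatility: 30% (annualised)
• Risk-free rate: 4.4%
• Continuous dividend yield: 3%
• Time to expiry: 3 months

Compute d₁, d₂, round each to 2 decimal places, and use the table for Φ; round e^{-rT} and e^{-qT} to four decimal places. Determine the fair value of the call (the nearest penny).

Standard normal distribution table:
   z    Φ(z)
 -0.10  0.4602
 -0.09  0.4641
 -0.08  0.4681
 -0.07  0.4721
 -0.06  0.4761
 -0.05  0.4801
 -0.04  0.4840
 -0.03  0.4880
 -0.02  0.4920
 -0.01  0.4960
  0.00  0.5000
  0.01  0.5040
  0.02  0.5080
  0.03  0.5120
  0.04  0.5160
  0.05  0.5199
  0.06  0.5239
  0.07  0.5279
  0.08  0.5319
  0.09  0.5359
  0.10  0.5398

£13.19

σ√T = 0.3·√0.25 = 0.1500
d₁ = [ln(224/225) + (0.044 − 0.03 + 0.3²/2)·0.25] / 0.1500 = [-0.0045 + 0.0147] / 0.1500 = 0.0686 ≈ 0.07
d₂ = d₁ − σ√T = 0.0686 − 0.1500 = -0.0814 ≈ -0.08
exp(−qT) = exp(−0.03·0.25) = 0.9925;  exp(−rT) = exp(−0.044·0.25) = 0.9891
C = 224·0.9925·N(0.07) − 225·0.9891·N(-0.08) = 224·0.9925·0.5279 − 225·0.9891·0.4681 = 117.3627 − 104.1745 = 13.1882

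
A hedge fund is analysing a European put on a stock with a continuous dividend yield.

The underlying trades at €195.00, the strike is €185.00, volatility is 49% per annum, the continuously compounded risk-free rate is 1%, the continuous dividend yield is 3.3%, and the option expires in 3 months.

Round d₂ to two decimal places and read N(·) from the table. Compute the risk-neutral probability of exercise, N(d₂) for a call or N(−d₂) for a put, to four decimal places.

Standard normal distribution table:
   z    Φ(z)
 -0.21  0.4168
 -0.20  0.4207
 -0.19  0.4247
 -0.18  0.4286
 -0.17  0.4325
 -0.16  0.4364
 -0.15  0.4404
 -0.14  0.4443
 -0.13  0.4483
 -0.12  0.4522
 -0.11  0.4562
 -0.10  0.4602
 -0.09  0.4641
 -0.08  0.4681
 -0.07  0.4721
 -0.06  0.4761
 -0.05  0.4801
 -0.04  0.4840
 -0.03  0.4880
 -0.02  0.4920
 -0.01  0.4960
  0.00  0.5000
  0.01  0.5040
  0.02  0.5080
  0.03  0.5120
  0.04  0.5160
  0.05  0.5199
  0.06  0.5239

σ√T = 0.49 × 0.5000 = 0.2450
ln(S/K) + (r − q + σ²/2)T = ln(195/185) + (0.01 − 0.033 + 0.49²/2)·0.25 = 0.0526 + 0.0243 = 0.0769
d₁ = 0.0769 / 0.2450 = 0.3139 which rounds to 0.31
d₂ = d₁ − σ√T = 0.3139 − 0.2450 = 0.0689 which rounds to 0.07
Risk-neutral Pr[S_T < K] = N(−d₂) = N(-0.07) = 0.4721

0.4721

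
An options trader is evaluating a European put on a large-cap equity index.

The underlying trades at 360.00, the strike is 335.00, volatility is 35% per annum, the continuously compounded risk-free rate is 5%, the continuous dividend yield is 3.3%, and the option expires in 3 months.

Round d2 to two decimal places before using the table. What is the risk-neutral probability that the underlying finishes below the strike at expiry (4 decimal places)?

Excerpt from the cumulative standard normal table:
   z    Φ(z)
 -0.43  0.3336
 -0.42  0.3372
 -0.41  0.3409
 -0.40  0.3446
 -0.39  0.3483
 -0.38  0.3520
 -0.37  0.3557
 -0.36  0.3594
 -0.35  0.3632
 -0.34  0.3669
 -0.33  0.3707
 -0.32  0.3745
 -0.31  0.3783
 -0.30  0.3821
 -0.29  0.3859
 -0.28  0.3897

0.3632

σ√T = 0.35 × 0.5000 = 0.1750
d₁ = [ln(360/335) + (0.05 − 0.033 + 0.35²/2)·0.25] / 0.1750 = [0.0720 + 0.0196] / 0.1750 = 0.5231 which rounds to 0.52
d₂ = d₁ − σ√T = 0.5231 − 0.1750 = 0.3481 which rounds to 0.35
Risk-neutral Pr[S_T < K] = N(−d₂) = N(-0.35) = 0.3632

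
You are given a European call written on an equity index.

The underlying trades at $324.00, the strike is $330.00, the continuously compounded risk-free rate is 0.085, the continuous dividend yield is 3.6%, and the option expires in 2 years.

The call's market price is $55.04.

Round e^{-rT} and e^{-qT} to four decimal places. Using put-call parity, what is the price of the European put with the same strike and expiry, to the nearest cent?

exp(−qT) = exp(−0.036·2) = 0.9305;  exp(−rT) = exp(−0.085·2) = 0.8437
Put-call parity: C − P = S·e^(−qT) − K·e^(−rT) = 324·0.9305 − 330·0.8437 = 301.4820 − 278.4210 = 23.0610
P = C − (C − P) = 55.04 − (23.0610) = 31.9790

$31.98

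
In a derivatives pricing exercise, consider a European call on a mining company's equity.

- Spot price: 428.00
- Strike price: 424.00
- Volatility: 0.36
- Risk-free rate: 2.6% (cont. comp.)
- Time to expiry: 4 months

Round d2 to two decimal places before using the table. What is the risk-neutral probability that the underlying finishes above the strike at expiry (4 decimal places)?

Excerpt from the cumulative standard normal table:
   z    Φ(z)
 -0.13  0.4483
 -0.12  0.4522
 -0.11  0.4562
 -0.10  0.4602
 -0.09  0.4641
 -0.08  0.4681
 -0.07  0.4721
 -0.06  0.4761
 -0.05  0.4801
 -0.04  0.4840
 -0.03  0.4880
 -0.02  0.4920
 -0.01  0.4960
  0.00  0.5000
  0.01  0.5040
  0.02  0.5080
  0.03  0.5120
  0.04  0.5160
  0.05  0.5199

0.4920

σ√T = 0.36 × 0.5774 = 0.2078
d₁ = [ln(428/424) + (0.026 + 0.36²/2)·0.3333] / 0.2078 = [0.0094 + 0.0303] / 0.2078 = 0.1908 ≈ 0.19
d₂ = d₁ − σ√T = 0.1908 − 0.2078 = -0.0170 ≈ -0.02
Risk-neutral Pr[S_T > K] = N(d₂) = N(-0.02) = 0.4920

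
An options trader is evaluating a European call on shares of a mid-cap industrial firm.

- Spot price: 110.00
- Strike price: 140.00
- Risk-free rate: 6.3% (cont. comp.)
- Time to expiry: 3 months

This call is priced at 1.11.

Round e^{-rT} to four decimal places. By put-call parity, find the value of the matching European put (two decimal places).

28.93

exp(−rT) = exp(−0.063·0.25) = 0.9844
Put-call parity: C − P = S − K·e^(−rT) = 110 − 140·0.9844 = 110 − 137.8160 = -27.8160
P = C − (C − P) = 1.11 − (-27.8160) = 28.9260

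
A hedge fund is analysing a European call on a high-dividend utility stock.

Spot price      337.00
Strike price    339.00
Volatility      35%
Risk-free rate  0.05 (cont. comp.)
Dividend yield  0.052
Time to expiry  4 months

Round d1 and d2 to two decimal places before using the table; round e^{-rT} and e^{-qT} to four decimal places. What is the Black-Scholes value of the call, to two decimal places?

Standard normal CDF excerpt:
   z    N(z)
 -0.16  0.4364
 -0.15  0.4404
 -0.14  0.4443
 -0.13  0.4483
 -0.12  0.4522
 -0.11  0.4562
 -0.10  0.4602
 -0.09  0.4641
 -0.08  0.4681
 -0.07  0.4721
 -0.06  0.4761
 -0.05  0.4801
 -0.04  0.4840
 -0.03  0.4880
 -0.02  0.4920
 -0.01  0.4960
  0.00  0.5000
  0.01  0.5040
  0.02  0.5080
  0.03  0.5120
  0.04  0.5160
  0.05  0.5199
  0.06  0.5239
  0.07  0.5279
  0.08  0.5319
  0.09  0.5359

T = 0.3333;  σ√T = 0.2021
d₁ = [ln(337/339) + (0.05 − 0.052 + 0.35²/2)·0.3333] / 0.2021 = [-0.0059 + 0.0197] / 0.2021 = 0.0685 ⇒ 0.07
d₂ = d₁ − σ√T = 0.0685 − 0.2021 = -0.1336 ⇒ -0.13
exp(−qT) = exp(−0.052·0.3333) = 0.9828;  exp(−rT) = exp(−0.05·0.3333) = 0.9835
C = 337·0.9828·N(0.07) − 339·0.9835·N(-0.13) = 337·0.9828·0.5279 − 339·0.9835·0.4483 = 174.8424 − 149.4661 = 25.3762

25.38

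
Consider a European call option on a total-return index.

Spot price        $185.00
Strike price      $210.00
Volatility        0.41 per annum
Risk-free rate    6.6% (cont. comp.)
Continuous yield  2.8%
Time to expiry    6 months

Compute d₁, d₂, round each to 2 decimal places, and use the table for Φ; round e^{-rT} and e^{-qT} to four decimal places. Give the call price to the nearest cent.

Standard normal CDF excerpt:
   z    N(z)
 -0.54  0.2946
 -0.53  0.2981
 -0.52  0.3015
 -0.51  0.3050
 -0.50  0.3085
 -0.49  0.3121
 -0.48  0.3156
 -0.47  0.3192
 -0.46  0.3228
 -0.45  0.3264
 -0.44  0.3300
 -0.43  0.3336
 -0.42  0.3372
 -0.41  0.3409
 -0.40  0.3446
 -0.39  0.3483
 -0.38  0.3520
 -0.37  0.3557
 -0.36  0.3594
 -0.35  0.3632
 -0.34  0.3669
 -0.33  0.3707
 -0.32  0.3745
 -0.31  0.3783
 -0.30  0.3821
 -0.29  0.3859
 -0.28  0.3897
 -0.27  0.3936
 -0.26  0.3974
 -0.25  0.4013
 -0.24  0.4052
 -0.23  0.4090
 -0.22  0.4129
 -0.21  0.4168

T = 0.5;  σ√T = 0.2899
d₁ = [ln(185/210) + (0.066 − 0.028 + 0.41²/2)·0.5] / 0.2899 = [-0.1268 + 0.0610] / 0.2899 = -0.2267 → -0.23
d₂ = d₁ − σ√T = -0.2267 − 0.2899 = -0.5166 → -0.52
e^(−qT) = e^(−0.028·0.5) = 0.9861;  e^(−rT) = e^(−0.066·0.5) = 0.9675
C = 185·0.9861·N(-0.23) − 210·0.9675·N(-0.52) = 185·0.9861·0.4090 − 210·0.9675·0.3015 = 74.6133 − 61.2573 = 13.3560

$13.36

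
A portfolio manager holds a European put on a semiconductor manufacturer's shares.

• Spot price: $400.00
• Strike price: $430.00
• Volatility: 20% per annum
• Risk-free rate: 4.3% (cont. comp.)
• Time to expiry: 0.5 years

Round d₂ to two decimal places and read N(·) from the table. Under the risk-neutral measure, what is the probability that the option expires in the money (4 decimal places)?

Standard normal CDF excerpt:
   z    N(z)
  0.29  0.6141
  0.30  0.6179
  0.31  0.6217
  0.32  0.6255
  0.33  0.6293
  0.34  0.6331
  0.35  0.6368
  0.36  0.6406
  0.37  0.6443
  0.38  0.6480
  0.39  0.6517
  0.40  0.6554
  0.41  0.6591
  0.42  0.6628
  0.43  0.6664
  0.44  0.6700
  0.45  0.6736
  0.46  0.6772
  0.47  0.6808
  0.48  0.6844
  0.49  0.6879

T = 0.5;  σ√T = 0.1414
ln(S/K) + (r + σ²/2)T = ln(400/430) + (0.043 + 0.2²/2)·0.5 = -0.0723 + 0.0315 = -0.0408
d₁ = -0.0408 / 0.1414 = -0.2886 which rounds to -0.29
d₂ = d₁ − σ√T = -0.2886 − 0.1414 = -0.4301 which rounds to -0.43
Risk-neutral Pr[S_T < K] = N(−d₂) = N(0.43) = 0.6664

0.6664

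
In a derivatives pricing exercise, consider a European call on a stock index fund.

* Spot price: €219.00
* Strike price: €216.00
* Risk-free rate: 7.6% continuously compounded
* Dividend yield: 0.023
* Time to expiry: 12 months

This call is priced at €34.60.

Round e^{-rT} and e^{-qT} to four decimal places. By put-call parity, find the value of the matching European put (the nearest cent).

€20.76

exp(−qT) = exp(−0.023·1) = 0.9773;  exp(−rT) = exp(−0.076·1) = 0.9268
Put-call parity: C − P = S·e^(−qT) − K·e^(−rT) = 219·0.9773 − 216·0.9268 = 214.0287 − 200.1888 = 13.8399
P = C − (C − P) = 34.60 − (13.8399) = 20.7601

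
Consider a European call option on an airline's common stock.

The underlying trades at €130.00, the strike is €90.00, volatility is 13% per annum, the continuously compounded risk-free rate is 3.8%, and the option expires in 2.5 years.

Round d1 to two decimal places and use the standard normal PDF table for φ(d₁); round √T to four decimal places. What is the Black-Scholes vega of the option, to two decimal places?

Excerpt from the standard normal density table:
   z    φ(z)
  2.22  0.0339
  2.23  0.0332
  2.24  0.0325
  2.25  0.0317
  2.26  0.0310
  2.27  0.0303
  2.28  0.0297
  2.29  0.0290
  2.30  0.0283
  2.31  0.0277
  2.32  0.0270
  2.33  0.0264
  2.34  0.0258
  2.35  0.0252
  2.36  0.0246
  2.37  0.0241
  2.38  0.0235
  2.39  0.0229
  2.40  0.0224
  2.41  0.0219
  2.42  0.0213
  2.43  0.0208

5.18

σ√T = 0.13 × 1.5811 = 0.2055
d₁ = [ln(130/90) + (0.038 + 0.13²/2)·2.5] / 0.2055 = [0.3677 + 0.1161] / 0.2055 = 2.3539 ⇒ 2.35
√T = √2.5 = 1.5811
φ(d₁) = φ(2.35) = 0.0252
vega = S·φ(d₁)·√T = 130·0.0252·1.5811 = 5.1797
(Call and put vega coincide under Black-Scholes.)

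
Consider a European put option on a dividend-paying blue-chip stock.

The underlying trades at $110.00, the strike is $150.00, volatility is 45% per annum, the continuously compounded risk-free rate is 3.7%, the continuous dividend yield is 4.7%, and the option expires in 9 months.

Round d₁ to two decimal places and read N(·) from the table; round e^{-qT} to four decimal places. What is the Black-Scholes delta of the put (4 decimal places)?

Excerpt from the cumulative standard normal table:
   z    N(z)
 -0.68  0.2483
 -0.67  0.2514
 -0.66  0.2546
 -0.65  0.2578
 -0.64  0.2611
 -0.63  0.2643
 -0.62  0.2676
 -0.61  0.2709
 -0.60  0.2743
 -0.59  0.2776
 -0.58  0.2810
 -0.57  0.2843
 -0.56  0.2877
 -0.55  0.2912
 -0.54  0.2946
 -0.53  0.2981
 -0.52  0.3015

σ√T = 0.45·√0.75 = 0.3897
d₁ = [ln(110/150) + (0.037 − 0.047 + 0.45²/2)·0.75] / 0.3897 = [-0.3102 + 0.0684] / 0.3897 = -0.6202 which rounds to -0.62
N(d₁) = N(-0.62) = 0.2676
Δ_put = exp(−qT)·(N(d₁) − 1) = 0.9654·(0.2676 − 1) = -0.7071

-0.7071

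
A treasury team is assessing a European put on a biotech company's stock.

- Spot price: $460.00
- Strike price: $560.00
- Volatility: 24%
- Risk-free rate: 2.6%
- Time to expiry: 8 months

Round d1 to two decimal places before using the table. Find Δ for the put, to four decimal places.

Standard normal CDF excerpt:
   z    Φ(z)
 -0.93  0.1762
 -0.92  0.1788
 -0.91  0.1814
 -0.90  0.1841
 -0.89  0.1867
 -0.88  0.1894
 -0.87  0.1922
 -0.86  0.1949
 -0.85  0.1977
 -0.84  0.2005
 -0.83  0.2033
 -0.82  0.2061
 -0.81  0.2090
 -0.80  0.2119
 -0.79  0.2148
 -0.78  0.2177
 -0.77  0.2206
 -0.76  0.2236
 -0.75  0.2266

-0.7939

T = 0.6667;  σ√T = 0.1960
d₁ = [ln(460/560) + (0.026 + 0.24²/2)·0.6667] / 0.1960 = [-0.1967 + 0.0365] / 0.1960 = -0.8174 → -0.82
N(d₁) = N(-0.82) = 0.2061
Δ_put = N(d₁) − 1 = 0.2061 − 1 = -0.7939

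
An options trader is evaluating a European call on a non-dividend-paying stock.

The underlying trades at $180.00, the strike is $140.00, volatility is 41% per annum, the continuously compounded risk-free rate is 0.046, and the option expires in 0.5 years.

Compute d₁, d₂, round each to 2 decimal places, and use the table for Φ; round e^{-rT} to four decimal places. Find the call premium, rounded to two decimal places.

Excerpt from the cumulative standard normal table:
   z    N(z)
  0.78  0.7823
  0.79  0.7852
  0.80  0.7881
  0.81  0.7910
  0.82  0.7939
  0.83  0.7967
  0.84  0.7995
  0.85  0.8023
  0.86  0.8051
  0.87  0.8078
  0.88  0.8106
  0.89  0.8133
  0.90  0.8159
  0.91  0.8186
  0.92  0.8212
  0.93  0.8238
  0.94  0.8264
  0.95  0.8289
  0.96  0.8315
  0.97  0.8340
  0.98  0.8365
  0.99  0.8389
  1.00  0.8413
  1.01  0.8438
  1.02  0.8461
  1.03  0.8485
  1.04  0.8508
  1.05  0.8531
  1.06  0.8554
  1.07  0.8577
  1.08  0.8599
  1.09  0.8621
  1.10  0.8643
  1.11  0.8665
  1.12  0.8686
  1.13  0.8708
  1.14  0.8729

T = 0.5;  σ√T = 0.2899
d₁ = [ln(180/140) + (0.046 + 0.41²/2)·0.5] / 0.2899 = [0.2513 + 0.0650] / 0.2899 = 1.0912 ⇒ 1.09
d₂ = d₁ − σ√T = 1.0912 − 0.2899 = 0.8012 ⇒ 0.80
exp(−rT) = exp(−0.046·0.5) = 0.9773
N(d₁) = N(1.09) = 0.8621;  N(d₂) = N(0.80) = 0.7881
C = 180·0.8621 − 140·0.9773·0.7881 = 155.1780 − 107.8294 = 47.3486

$47.35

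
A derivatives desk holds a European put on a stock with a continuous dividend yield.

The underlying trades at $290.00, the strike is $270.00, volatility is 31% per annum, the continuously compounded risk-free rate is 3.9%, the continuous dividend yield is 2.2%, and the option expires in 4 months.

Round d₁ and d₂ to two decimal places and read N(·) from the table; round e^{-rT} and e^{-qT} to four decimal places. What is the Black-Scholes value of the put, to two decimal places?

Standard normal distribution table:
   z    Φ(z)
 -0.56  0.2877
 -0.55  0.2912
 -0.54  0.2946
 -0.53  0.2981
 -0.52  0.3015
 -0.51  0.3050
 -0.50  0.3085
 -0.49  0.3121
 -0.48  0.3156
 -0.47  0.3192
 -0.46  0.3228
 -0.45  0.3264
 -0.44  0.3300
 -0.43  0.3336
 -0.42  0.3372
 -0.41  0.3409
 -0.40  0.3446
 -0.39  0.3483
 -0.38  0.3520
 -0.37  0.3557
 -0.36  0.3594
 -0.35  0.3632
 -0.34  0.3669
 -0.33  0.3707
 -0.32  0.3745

$10.99

σ√T = 0.31·√0.3333 = 0.1790
d₁ = [ln(290/270) + (0.039 − 0.022 + 0.31²/2)·0.3333] / 0.1790 = [0.0715 + 0.0217] / 0.1790 = 0.5204 which rounds to 0.52
d₂ = d₁ − σ√T = 0.5204 − 0.1790 = 0.3414 which rounds to 0.34
exp(−qT) = exp(−0.022·0.3333) = 0.9927;  exp(−rT) = exp(−0.039·0.3333) = 0.9871
N(−d₂) = N(-0.34) = 0.3669;  N(−d₁) = N(-0.52) = 0.3015
P = 270·0.9871·0.3669 − 290·0.9927·0.3015 = 97.7851 − 86.7967 = 10.9884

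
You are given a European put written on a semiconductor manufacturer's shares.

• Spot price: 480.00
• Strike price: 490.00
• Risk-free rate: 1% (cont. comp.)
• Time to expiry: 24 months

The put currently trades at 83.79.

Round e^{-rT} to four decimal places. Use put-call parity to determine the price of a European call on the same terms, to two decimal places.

exp(−rT) = exp(−0.01·2) = 0.9802
Put-call parity: C − P = S − K·e^(−rT) = 480 − 490·0.9802 = 480 − 480.2980 = -0.2980
C = P + (C − P) = 83.79 + (-0.2980) = 83.4920

83.49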